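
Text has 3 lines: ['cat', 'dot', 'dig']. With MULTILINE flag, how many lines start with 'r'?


With MULTILINE flag, ^ matches the start of each line.
Lines: ['cat', 'dot', 'dig']
Checking which lines start with 'r':
  Line 1: 'cat' -> no
  Line 2: 'dot' -> no
  Line 3: 'dig' -> no
Matching lines: []
Count: 0

0


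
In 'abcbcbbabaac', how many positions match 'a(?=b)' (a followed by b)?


Lookahead 'a(?=b)' matches 'a' only when followed by 'b'.
String: 'abcbcbbabaac'
Checking each position where char is 'a':
  pos 0: 'a' -> MATCH (next='b')
  pos 7: 'a' -> MATCH (next='b')
  pos 9: 'a' -> no (next='a')
  pos 10: 'a' -> no (next='c')
Matching positions: [0, 7]
Count: 2

2


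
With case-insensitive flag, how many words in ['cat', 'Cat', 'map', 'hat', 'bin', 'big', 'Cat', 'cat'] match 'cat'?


Case-insensitive matching: compare each word's lowercase form to 'cat'.
  'cat' -> lower='cat' -> MATCH
  'Cat' -> lower='cat' -> MATCH
  'map' -> lower='map' -> no
  'hat' -> lower='hat' -> no
  'bin' -> lower='bin' -> no
  'big' -> lower='big' -> no
  'Cat' -> lower='cat' -> MATCH
  'cat' -> lower='cat' -> MATCH
Matches: ['cat', 'Cat', 'Cat', 'cat']
Count: 4

4


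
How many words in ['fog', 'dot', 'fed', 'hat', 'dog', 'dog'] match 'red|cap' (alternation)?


Alternation 'red|cap' matches either 'red' or 'cap'.
Checking each word:
  'fog' -> no
  'dot' -> no
  'fed' -> no
  'hat' -> no
  'dog' -> no
  'dog' -> no
Matches: []
Count: 0

0


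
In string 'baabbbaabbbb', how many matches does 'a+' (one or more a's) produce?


Pattern 'a+' matches one or more consecutive a's.
String: 'baabbbaabbbb'
Scanning for runs of a:
  Match 1: 'aa' (length 2)
  Match 2: 'aa' (length 2)
Total matches: 2

2


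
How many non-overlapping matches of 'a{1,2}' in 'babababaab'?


Pattern 'a{1,2}' matches between 1 and 2 consecutive a's (greedy).
String: 'babababaab'
Finding runs of a's and applying greedy matching:
  Run at pos 1: 'a' (length 1)
  Run at pos 3: 'a' (length 1)
  Run at pos 5: 'a' (length 1)
  Run at pos 7: 'aa' (length 2)
Matches: ['a', 'a', 'a', 'aa']
Count: 4

4


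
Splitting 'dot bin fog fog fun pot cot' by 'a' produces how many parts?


Splitting by 'a' breaks the string at each occurrence of the separator.
Text: 'dot bin fog fog fun pot cot'
Parts after split:
  Part 1: 'dot bin fog fog fun pot cot'
Total parts: 1

1


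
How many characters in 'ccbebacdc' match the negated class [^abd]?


Negated class [^abd] matches any char NOT in {a, b, d}
Scanning 'ccbebacdc':
  pos 0: 'c' -> MATCH
  pos 1: 'c' -> MATCH
  pos 2: 'b' -> no (excluded)
  pos 3: 'e' -> MATCH
  pos 4: 'b' -> no (excluded)
  pos 5: 'a' -> no (excluded)
  pos 6: 'c' -> MATCH
  pos 7: 'd' -> no (excluded)
  pos 8: 'c' -> MATCH
Total matches: 5

5


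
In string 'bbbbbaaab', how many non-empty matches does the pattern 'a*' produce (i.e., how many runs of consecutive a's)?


Pattern 'a*' matches zero or more a's. We want non-empty runs of consecutive a's.
String: 'bbbbbaaab'
Walking through the string to find runs of a's:
  Run 1: positions 5-7 -> 'aaa'
Non-empty runs found: ['aaa']
Count: 1

1


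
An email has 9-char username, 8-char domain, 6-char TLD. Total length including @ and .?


An email address has format: username@domain.tld
Username length: 9
'@' character: 1
Domain length: 8
'.' character: 1
TLD length: 6
Total = 9 + 1 + 8 + 1 + 6 = 25

25


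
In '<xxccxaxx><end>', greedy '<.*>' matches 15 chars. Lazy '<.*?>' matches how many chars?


Greedy '<.*>' tries to match as MUCH as possible.
Lazy '<.*?>' tries to match as LITTLE as possible.

String: '<xxccxaxx><end>'
Greedy '<.*>' starts at first '<' and extends to the LAST '>': '<xxccxaxx><end>' (15 chars)
Lazy '<.*?>' starts at first '<' and stops at the FIRST '>': '<xxccxaxx>' (10 chars)

10


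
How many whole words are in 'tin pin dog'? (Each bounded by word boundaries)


Word boundaries (\b) mark the start/end of each word.
Text: 'tin pin dog'
Splitting by whitespace:
  Word 1: 'tin'
  Word 2: 'pin'
  Word 3: 'dog'
Total whole words: 3

3


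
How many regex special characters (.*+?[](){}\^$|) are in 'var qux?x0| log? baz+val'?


Regex special characters are: . * + ? [ ] ( ) { } \ ^ $ |
Scanning 'var qux?x0| log? baz+val':
  pos 7: '?' -> SPECIAL
  pos 10: '|' -> SPECIAL
  pos 15: '?' -> SPECIAL
  pos 20: '+' -> SPECIAL
Special chars found: ['?', '|', '?', '+']
Total: 4

4


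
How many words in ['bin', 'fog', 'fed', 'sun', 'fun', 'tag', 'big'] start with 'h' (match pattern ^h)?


Pattern ^h anchors to start of word. Check which words begin with 'h':
  'bin' -> no
  'fog' -> no
  'fed' -> no
  'sun' -> no
  'fun' -> no
  'tag' -> no
  'big' -> no
Matching words: []
Count: 0

0


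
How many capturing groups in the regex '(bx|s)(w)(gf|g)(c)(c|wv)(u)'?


To count capturing groups, count each '(' that starts a group.
Pattern: '(bx|s)(w)(gf|g)(c)(c|wv)(u)'
Walking through the pattern:
  Position 0: '(' -> group #1
  Position 6: '(' -> group #2
  Position 9: '(' -> group #3
  Position 15: '(' -> group #4
  Position 18: '(' -> group #5
  Position 24: '(' -> group #6
Total capturing groups: 6

6


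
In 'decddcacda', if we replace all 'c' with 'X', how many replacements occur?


re.sub('c', 'X', text) replaces every occurrence of 'c' with 'X'.
Text: 'decddcacda'
Scanning for 'c':
  pos 2: 'c' -> replacement #1
  pos 5: 'c' -> replacement #2
  pos 7: 'c' -> replacement #3
Total replacements: 3

3


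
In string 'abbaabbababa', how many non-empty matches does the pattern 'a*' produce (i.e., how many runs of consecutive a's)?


Pattern 'a*' matches zero or more a's. We want non-empty runs of consecutive a's.
String: 'abbaabbababa'
Walking through the string to find runs of a's:
  Run 1: positions 0-0 -> 'a'
  Run 2: positions 3-4 -> 'aa'
  Run 3: positions 7-7 -> 'a'
  Run 4: positions 9-9 -> 'a'
  Run 5: positions 11-11 -> 'a'
Non-empty runs found: ['a', 'aa', 'a', 'a', 'a']
Count: 5

5


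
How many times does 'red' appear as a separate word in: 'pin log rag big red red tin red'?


Scanning each word for exact match 'red':
  Word 1: 'pin' -> no
  Word 2: 'log' -> no
  Word 3: 'rag' -> no
  Word 4: 'big' -> no
  Word 5: 'red' -> MATCH
  Word 6: 'red' -> MATCH
  Word 7: 'tin' -> no
  Word 8: 'red' -> MATCH
Total matches: 3

3


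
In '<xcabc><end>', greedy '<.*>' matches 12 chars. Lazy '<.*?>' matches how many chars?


Greedy '<.*>' tries to match as MUCH as possible.
Lazy '<.*?>' tries to match as LITTLE as possible.

String: '<xcabc><end>'
Greedy '<.*>' starts at first '<' and extends to the LAST '>': '<xcabc><end>' (12 chars)
Lazy '<.*?>' starts at first '<' and stops at the FIRST '>': '<xcabc>' (7 chars)

7


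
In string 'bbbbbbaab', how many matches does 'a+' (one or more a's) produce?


Pattern 'a+' matches one or more consecutive a's.
String: 'bbbbbbaab'
Scanning for runs of a:
  Match 1: 'aa' (length 2)
Total matches: 1

1


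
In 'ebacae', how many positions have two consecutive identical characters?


Looking for consecutive identical characters in 'ebacae':
  pos 0-1: 'e' vs 'b' -> different
  pos 1-2: 'b' vs 'a' -> different
  pos 2-3: 'a' vs 'c' -> different
  pos 3-4: 'c' vs 'a' -> different
  pos 4-5: 'a' vs 'e' -> different
Consecutive identical pairs: []
Count: 0

0


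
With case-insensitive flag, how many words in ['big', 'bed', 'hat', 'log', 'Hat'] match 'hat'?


Case-insensitive matching: compare each word's lowercase form to 'hat'.
  'big' -> lower='big' -> no
  'bed' -> lower='bed' -> no
  'hat' -> lower='hat' -> MATCH
  'log' -> lower='log' -> no
  'Hat' -> lower='hat' -> MATCH
Matches: ['hat', 'Hat']
Count: 2

2


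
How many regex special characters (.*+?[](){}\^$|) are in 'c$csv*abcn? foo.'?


Regex special characters are: . * + ? [ ] ( ) { } \ ^ $ |
Scanning 'c$csv*abcn? foo.':
  pos 1: '$' -> SPECIAL
  pos 5: '*' -> SPECIAL
  pos 10: '?' -> SPECIAL
  pos 15: '.' -> SPECIAL
Special chars found: ['$', '*', '?', '.']
Total: 4

4


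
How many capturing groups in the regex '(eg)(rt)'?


To count capturing groups, count each '(' that starts a group.
Pattern: '(eg)(rt)'
Walking through the pattern:
  Position 0: '(' -> group #1
  Position 4: '(' -> group #2
Total capturing groups: 2

2


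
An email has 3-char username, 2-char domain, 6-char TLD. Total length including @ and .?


An email address has format: username@domain.tld
Username length: 3
'@' character: 1
Domain length: 2
'.' character: 1
TLD length: 6
Total = 3 + 1 + 2 + 1 + 6 = 13

13


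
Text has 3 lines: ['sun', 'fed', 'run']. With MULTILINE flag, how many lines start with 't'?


With MULTILINE flag, ^ matches the start of each line.
Lines: ['sun', 'fed', 'run']
Checking which lines start with 't':
  Line 1: 'sun' -> no
  Line 2: 'fed' -> no
  Line 3: 'run' -> no
Matching lines: []
Count: 0

0


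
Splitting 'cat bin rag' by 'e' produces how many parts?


Splitting by 'e' breaks the string at each occurrence of the separator.
Text: 'cat bin rag'
Parts after split:
  Part 1: 'cat bin rag'
Total parts: 1

1


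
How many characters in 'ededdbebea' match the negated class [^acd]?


Negated class [^acd] matches any char NOT in {a, c, d}
Scanning 'ededdbebea':
  pos 0: 'e' -> MATCH
  pos 1: 'd' -> no (excluded)
  pos 2: 'e' -> MATCH
  pos 3: 'd' -> no (excluded)
  pos 4: 'd' -> no (excluded)
  pos 5: 'b' -> MATCH
  pos 6: 'e' -> MATCH
  pos 7: 'b' -> MATCH
  pos 8: 'e' -> MATCH
  pos 9: 'a' -> no (excluded)
Total matches: 6

6


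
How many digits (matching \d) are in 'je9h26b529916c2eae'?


\d matches any digit 0-9.
Scanning 'je9h26b529916c2eae':
  pos 2: '9' -> DIGIT
  pos 4: '2' -> DIGIT
  pos 5: '6' -> DIGIT
  pos 7: '5' -> DIGIT
  pos 8: '2' -> DIGIT
  pos 9: '9' -> DIGIT
  pos 10: '9' -> DIGIT
  pos 11: '1' -> DIGIT
  pos 12: '6' -> DIGIT
  pos 14: '2' -> DIGIT
Digits found: ['9', '2', '6', '5', '2', '9', '9', '1', '6', '2']
Total: 10

10


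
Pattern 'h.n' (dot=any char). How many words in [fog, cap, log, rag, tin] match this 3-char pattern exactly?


Pattern 'h.n' means: starts with 'h', any single char, ends with 'n'.
Checking each word (must be exactly 3 chars):
  'fog' (len=3): no
  'cap' (len=3): no
  'log' (len=3): no
  'rag' (len=3): no
  'tin' (len=3): no
Matching words: []
Total: 0

0


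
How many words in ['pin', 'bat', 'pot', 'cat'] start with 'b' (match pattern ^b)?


Pattern ^b anchors to start of word. Check which words begin with 'b':
  'pin' -> no
  'bat' -> MATCH (starts with 'b')
  'pot' -> no
  'cat' -> no
Matching words: ['bat']
Count: 1

1


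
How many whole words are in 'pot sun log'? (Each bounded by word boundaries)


Word boundaries (\b) mark the start/end of each word.
Text: 'pot sun log'
Splitting by whitespace:
  Word 1: 'pot'
  Word 2: 'sun'
  Word 3: 'log'
Total whole words: 3

3


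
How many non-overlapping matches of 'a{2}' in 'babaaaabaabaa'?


Pattern 'a{2}' matches exactly 2 consecutive a's (greedy, non-overlapping).
String: 'babaaaabaabaa'
Scanning for runs of a's:
  Run at pos 1: 'a' (length 1) -> 0 match(es)
  Run at pos 3: 'aaaa' (length 4) -> 2 match(es)
  Run at pos 8: 'aa' (length 2) -> 1 match(es)
  Run at pos 11: 'aa' (length 2) -> 1 match(es)
Matches found: ['aa', 'aa', 'aa', 'aa']
Total: 4

4


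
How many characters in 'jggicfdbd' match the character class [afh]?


Character class [afh] matches any of: {a, f, h}
Scanning string 'jggicfdbd' character by character:
  pos 0: 'j' -> no
  pos 1: 'g' -> no
  pos 2: 'g' -> no
  pos 3: 'i' -> no
  pos 4: 'c' -> no
  pos 5: 'f' -> MATCH
  pos 6: 'd' -> no
  pos 7: 'b' -> no
  pos 8: 'd' -> no
Total matches: 1

1


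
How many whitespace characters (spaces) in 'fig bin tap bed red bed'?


\s matches whitespace characters (spaces, tabs, etc.).
Text: 'fig bin tap bed red bed'
This text has 6 words separated by spaces.
Number of spaces = number of words - 1 = 6 - 1 = 5

5


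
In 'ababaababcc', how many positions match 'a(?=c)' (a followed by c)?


Lookahead 'a(?=c)' matches 'a' only when followed by 'c'.
String: 'ababaababcc'
Checking each position where char is 'a':
  pos 0: 'a' -> no (next='b')
  pos 2: 'a' -> no (next='b')
  pos 4: 'a' -> no (next='a')
  pos 5: 'a' -> no (next='b')
  pos 7: 'a' -> no (next='b')
Matching positions: []
Count: 0

0


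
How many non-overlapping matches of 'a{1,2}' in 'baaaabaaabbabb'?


Pattern 'a{1,2}' matches between 1 and 2 consecutive a's (greedy).
String: 'baaaabaaabbabb'
Finding runs of a's and applying greedy matching:
  Run at pos 1: 'aaaa' (length 4)
  Run at pos 6: 'aaa' (length 3)
  Run at pos 11: 'a' (length 1)
Matches: ['aa', 'aa', 'aa', 'a', 'a']
Count: 5

5


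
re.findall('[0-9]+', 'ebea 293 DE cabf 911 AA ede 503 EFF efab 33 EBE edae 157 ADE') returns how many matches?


Pattern '[0-9]+' finds one or more digits.
Text: 'ebea 293 DE cabf 911 AA ede 503 EFF efab 33 EBE edae 157 ADE'
Scanning for matches:
  Match 1: '293'
  Match 2: '911'
  Match 3: '503'
  Match 4: '33'
  Match 5: '157'
Total matches: 5

5


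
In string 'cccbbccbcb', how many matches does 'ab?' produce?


Pattern 'ab?' matches 'a' optionally followed by 'b'.
String: 'cccbbccbcb'
Scanning left to right for 'a' then checking next char:
Total matches: 0

0


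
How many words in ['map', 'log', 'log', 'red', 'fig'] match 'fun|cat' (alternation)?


Alternation 'fun|cat' matches either 'fun' or 'cat'.
Checking each word:
  'map' -> no
  'log' -> no
  'log' -> no
  'red' -> no
  'fig' -> no
Matches: []
Count: 0

0


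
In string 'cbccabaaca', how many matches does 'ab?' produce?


Pattern 'ab?' matches 'a' optionally followed by 'b'.
String: 'cbccabaaca'
Scanning left to right for 'a' then checking next char:
  Match 1: 'ab' (a followed by b)
  Match 2: 'a' (a not followed by b)
  Match 3: 'a' (a not followed by b)
  Match 4: 'a' (a not followed by b)
Total matches: 4

4


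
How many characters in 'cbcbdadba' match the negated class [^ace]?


Negated class [^ace] matches any char NOT in {a, c, e}
Scanning 'cbcbdadba':
  pos 0: 'c' -> no (excluded)
  pos 1: 'b' -> MATCH
  pos 2: 'c' -> no (excluded)
  pos 3: 'b' -> MATCH
  pos 4: 'd' -> MATCH
  pos 5: 'a' -> no (excluded)
  pos 6: 'd' -> MATCH
  pos 7: 'b' -> MATCH
  pos 8: 'a' -> no (excluded)
Total matches: 5

5


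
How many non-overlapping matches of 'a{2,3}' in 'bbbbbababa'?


Pattern 'a{2,3}' matches between 2 and 3 consecutive a's (greedy).
String: 'bbbbbababa'
Finding runs of a's and applying greedy matching:
  Run at pos 5: 'a' (length 1)
  Run at pos 7: 'a' (length 1)
  Run at pos 9: 'a' (length 1)
Matches: []
Count: 0

0


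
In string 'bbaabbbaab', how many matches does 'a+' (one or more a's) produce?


Pattern 'a+' matches one or more consecutive a's.
String: 'bbaabbbaab'
Scanning for runs of a:
  Match 1: 'aa' (length 2)
  Match 2: 'aa' (length 2)
Total matches: 2

2


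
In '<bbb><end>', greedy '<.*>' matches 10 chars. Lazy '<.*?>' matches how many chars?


Greedy '<.*>' tries to match as MUCH as possible.
Lazy '<.*?>' tries to match as LITTLE as possible.

String: '<bbb><end>'
Greedy '<.*>' starts at first '<' and extends to the LAST '>': '<bbb><end>' (10 chars)
Lazy '<.*?>' starts at first '<' and stops at the FIRST '>': '<bbb>' (5 chars)

5


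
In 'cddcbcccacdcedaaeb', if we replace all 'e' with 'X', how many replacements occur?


re.sub('e', 'X', text) replaces every occurrence of 'e' with 'X'.
Text: 'cddcbcccacdcedaaeb'
Scanning for 'e':
  pos 12: 'e' -> replacement #1
  pos 16: 'e' -> replacement #2
Total replacements: 2

2


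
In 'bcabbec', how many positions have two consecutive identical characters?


Looking for consecutive identical characters in 'bcabbec':
  pos 0-1: 'b' vs 'c' -> different
  pos 1-2: 'c' vs 'a' -> different
  pos 2-3: 'a' vs 'b' -> different
  pos 3-4: 'b' vs 'b' -> MATCH ('bb')
  pos 4-5: 'b' vs 'e' -> different
  pos 5-6: 'e' vs 'c' -> different
Consecutive identical pairs: ['bb']
Count: 1

1


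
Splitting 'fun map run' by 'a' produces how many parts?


Splitting by 'a' breaks the string at each occurrence of the separator.
Text: 'fun map run'
Parts after split:
  Part 1: 'fun m'
  Part 2: 'p run'
Total parts: 2

2


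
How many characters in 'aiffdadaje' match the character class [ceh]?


Character class [ceh] matches any of: {c, e, h}
Scanning string 'aiffdadaje' character by character:
  pos 0: 'a' -> no
  pos 1: 'i' -> no
  pos 2: 'f' -> no
  pos 3: 'f' -> no
  pos 4: 'd' -> no
  pos 5: 'a' -> no
  pos 6: 'd' -> no
  pos 7: 'a' -> no
  pos 8: 'j' -> no
  pos 9: 'e' -> MATCH
Total matches: 1

1


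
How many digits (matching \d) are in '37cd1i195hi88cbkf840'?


\d matches any digit 0-9.
Scanning '37cd1i195hi88cbkf840':
  pos 0: '3' -> DIGIT
  pos 1: '7' -> DIGIT
  pos 4: '1' -> DIGIT
  pos 6: '1' -> DIGIT
  pos 7: '9' -> DIGIT
  pos 8: '5' -> DIGIT
  pos 11: '8' -> DIGIT
  pos 12: '8' -> DIGIT
  pos 17: '8' -> DIGIT
  pos 18: '4' -> DIGIT
  pos 19: '0' -> DIGIT
Digits found: ['3', '7', '1', '1', '9', '5', '8', '8', '8', '4', '0']
Total: 11

11


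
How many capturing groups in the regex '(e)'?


To count capturing groups, count each '(' that starts a group.
Pattern: '(e)'
Walking through the pattern:
  Position 0: '(' -> group #1
Total capturing groups: 1

1


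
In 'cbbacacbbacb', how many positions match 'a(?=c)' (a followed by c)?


Lookahead 'a(?=c)' matches 'a' only when followed by 'c'.
String: 'cbbacacbbacb'
Checking each position where char is 'a':
  pos 3: 'a' -> MATCH (next='c')
  pos 5: 'a' -> MATCH (next='c')
  pos 9: 'a' -> MATCH (next='c')
Matching positions: [3, 5, 9]
Count: 3

3


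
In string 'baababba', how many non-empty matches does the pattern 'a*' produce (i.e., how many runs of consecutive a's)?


Pattern 'a*' matches zero or more a's. We want non-empty runs of consecutive a's.
String: 'baababba'
Walking through the string to find runs of a's:
  Run 1: positions 1-2 -> 'aa'
  Run 2: positions 4-4 -> 'a'
  Run 3: positions 7-7 -> 'a'
Non-empty runs found: ['aa', 'a', 'a']
Count: 3

3


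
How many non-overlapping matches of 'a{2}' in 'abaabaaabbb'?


Pattern 'a{2}' matches exactly 2 consecutive a's (greedy, non-overlapping).
String: 'abaabaaabbb'
Scanning for runs of a's:
  Run at pos 0: 'a' (length 1) -> 0 match(es)
  Run at pos 2: 'aa' (length 2) -> 1 match(es)
  Run at pos 5: 'aaa' (length 3) -> 1 match(es)
Matches found: ['aa', 'aa']
Total: 2

2


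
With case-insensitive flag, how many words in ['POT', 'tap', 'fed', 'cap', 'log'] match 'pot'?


Case-insensitive matching: compare each word's lowercase form to 'pot'.
  'POT' -> lower='pot' -> MATCH
  'tap' -> lower='tap' -> no
  'fed' -> lower='fed' -> no
  'cap' -> lower='cap' -> no
  'log' -> lower='log' -> no
Matches: ['POT']
Count: 1

1


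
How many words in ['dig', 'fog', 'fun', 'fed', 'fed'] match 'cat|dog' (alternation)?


Alternation 'cat|dog' matches either 'cat' or 'dog'.
Checking each word:
  'dig' -> no
  'fog' -> no
  'fun' -> no
  'fed' -> no
  'fed' -> no
Matches: []
Count: 0

0


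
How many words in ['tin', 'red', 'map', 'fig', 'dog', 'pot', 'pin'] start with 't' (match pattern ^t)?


Pattern ^t anchors to start of word. Check which words begin with 't':
  'tin' -> MATCH (starts with 't')
  'red' -> no
  'map' -> no
  'fig' -> no
  'dog' -> no
  'pot' -> no
  'pin' -> no
Matching words: ['tin']
Count: 1

1


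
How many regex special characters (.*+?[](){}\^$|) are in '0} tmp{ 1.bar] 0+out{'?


Regex special characters are: . * + ? [ ] ( ) { } \ ^ $ |
Scanning '0} tmp{ 1.bar] 0+out{':
  pos 1: '}' -> SPECIAL
  pos 6: '{' -> SPECIAL
  pos 9: '.' -> SPECIAL
  pos 13: ']' -> SPECIAL
  pos 16: '+' -> SPECIAL
  pos 20: '{' -> SPECIAL
Special chars found: ['}', '{', '.', ']', '+', '{']
Total: 6

6


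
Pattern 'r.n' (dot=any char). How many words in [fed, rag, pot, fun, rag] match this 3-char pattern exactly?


Pattern 'r.n' means: starts with 'r', any single char, ends with 'n'.
Checking each word (must be exactly 3 chars):
  'fed' (len=3): no
  'rag' (len=3): no
  'pot' (len=3): no
  'fun' (len=3): no
  'rag' (len=3): no
Matching words: []
Total: 0

0


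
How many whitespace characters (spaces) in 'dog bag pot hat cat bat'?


\s matches whitespace characters (spaces, tabs, etc.).
Text: 'dog bag pot hat cat bat'
This text has 6 words separated by spaces.
Number of spaces = number of words - 1 = 6 - 1 = 5

5


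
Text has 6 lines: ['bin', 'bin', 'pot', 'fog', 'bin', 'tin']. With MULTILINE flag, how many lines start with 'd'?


With MULTILINE flag, ^ matches the start of each line.
Lines: ['bin', 'bin', 'pot', 'fog', 'bin', 'tin']
Checking which lines start with 'd':
  Line 1: 'bin' -> no
  Line 2: 'bin' -> no
  Line 3: 'pot' -> no
  Line 4: 'fog' -> no
  Line 5: 'bin' -> no
  Line 6: 'tin' -> no
Matching lines: []
Count: 0

0


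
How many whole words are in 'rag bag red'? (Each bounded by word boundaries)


Word boundaries (\b) mark the start/end of each word.
Text: 'rag bag red'
Splitting by whitespace:
  Word 1: 'rag'
  Word 2: 'bag'
  Word 3: 'red'
Total whole words: 3

3


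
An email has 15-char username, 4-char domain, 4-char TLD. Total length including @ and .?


An email address has format: username@domain.tld
Username length: 15
'@' character: 1
Domain length: 4
'.' character: 1
TLD length: 4
Total = 15 + 1 + 4 + 1 + 4 = 25

25


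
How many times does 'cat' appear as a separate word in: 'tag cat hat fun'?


Scanning each word for exact match 'cat':
  Word 1: 'tag' -> no
  Word 2: 'cat' -> MATCH
  Word 3: 'hat' -> no
  Word 4: 'fun' -> no
Total matches: 1

1


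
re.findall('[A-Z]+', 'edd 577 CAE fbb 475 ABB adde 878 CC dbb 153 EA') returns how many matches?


Pattern '[A-Z]+' finds one or more uppercase letters.
Text: 'edd 577 CAE fbb 475 ABB adde 878 CC dbb 153 EA'
Scanning for matches:
  Match 1: 'CAE'
  Match 2: 'ABB'
  Match 3: 'CC'
  Match 4: 'EA'
Total matches: 4

4


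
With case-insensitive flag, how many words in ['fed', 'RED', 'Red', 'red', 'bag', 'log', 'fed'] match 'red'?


Case-insensitive matching: compare each word's lowercase form to 'red'.
  'fed' -> lower='fed' -> no
  'RED' -> lower='red' -> MATCH
  'Red' -> lower='red' -> MATCH
  'red' -> lower='red' -> MATCH
  'bag' -> lower='bag' -> no
  'log' -> lower='log' -> no
  'fed' -> lower='fed' -> no
Matches: ['RED', 'Red', 'red']
Count: 3

3


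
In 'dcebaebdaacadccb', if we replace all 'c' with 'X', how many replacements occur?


re.sub('c', 'X', text) replaces every occurrence of 'c' with 'X'.
Text: 'dcebaebdaacadccb'
Scanning for 'c':
  pos 1: 'c' -> replacement #1
  pos 10: 'c' -> replacement #2
  pos 13: 'c' -> replacement #3
  pos 14: 'c' -> replacement #4
Total replacements: 4

4


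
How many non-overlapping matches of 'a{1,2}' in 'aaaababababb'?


Pattern 'a{1,2}' matches between 1 and 2 consecutive a's (greedy).
String: 'aaaababababb'
Finding runs of a's and applying greedy matching:
  Run at pos 0: 'aaaa' (length 4)
  Run at pos 5: 'a' (length 1)
  Run at pos 7: 'a' (length 1)
  Run at pos 9: 'a' (length 1)
Matches: ['aa', 'aa', 'a', 'a', 'a']
Count: 5

5


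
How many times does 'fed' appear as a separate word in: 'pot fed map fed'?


Scanning each word for exact match 'fed':
  Word 1: 'pot' -> no
  Word 2: 'fed' -> MATCH
  Word 3: 'map' -> no
  Word 4: 'fed' -> MATCH
Total matches: 2

2


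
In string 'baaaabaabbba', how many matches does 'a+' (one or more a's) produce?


Pattern 'a+' matches one or more consecutive a's.
String: 'baaaabaabbba'
Scanning for runs of a:
  Match 1: 'aaaa' (length 4)
  Match 2: 'aa' (length 2)
  Match 3: 'a' (length 1)
Total matches: 3

3


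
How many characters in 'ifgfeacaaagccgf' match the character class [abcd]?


Character class [abcd] matches any of: {a, b, c, d}
Scanning string 'ifgfeacaaagccgf' character by character:
  pos 0: 'i' -> no
  pos 1: 'f' -> no
  pos 2: 'g' -> no
  pos 3: 'f' -> no
  pos 4: 'e' -> no
  pos 5: 'a' -> MATCH
  pos 6: 'c' -> MATCH
  pos 7: 'a' -> MATCH
  pos 8: 'a' -> MATCH
  pos 9: 'a' -> MATCH
  pos 10: 'g' -> no
  pos 11: 'c' -> MATCH
  pos 12: 'c' -> MATCH
  pos 13: 'g' -> no
  pos 14: 'f' -> no
Total matches: 7

7


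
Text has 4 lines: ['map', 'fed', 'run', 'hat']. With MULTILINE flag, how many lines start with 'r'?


With MULTILINE flag, ^ matches the start of each line.
Lines: ['map', 'fed', 'run', 'hat']
Checking which lines start with 'r':
  Line 1: 'map' -> no
  Line 2: 'fed' -> no
  Line 3: 'run' -> MATCH
  Line 4: 'hat' -> no
Matching lines: ['run']
Count: 1

1


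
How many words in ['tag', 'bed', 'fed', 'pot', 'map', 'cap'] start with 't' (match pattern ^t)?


Pattern ^t anchors to start of word. Check which words begin with 't':
  'tag' -> MATCH (starts with 't')
  'bed' -> no
  'fed' -> no
  'pot' -> no
  'map' -> no
  'cap' -> no
Matching words: ['tag']
Count: 1

1


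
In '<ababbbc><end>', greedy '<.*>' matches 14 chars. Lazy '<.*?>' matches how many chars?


Greedy '<.*>' tries to match as MUCH as possible.
Lazy '<.*?>' tries to match as LITTLE as possible.

String: '<ababbbc><end>'
Greedy '<.*>' starts at first '<' and extends to the LAST '>': '<ababbbc><end>' (14 chars)
Lazy '<.*?>' starts at first '<' and stops at the FIRST '>': '<ababbbc>' (9 chars)

9


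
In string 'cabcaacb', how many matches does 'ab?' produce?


Pattern 'ab?' matches 'a' optionally followed by 'b'.
String: 'cabcaacb'
Scanning left to right for 'a' then checking next char:
  Match 1: 'ab' (a followed by b)
  Match 2: 'a' (a not followed by b)
  Match 3: 'a' (a not followed by b)
Total matches: 3

3


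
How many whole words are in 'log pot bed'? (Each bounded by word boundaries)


Word boundaries (\b) mark the start/end of each word.
Text: 'log pot bed'
Splitting by whitespace:
  Word 1: 'log'
  Word 2: 'pot'
  Word 3: 'bed'
Total whole words: 3

3


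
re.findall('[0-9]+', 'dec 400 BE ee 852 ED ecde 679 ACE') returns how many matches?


Pattern '[0-9]+' finds one or more digits.
Text: 'dec 400 BE ee 852 ED ecde 679 ACE'
Scanning for matches:
  Match 1: '400'
  Match 2: '852'
  Match 3: '679'
Total matches: 3

3


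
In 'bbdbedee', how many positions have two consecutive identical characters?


Looking for consecutive identical characters in 'bbdbedee':
  pos 0-1: 'b' vs 'b' -> MATCH ('bb')
  pos 1-2: 'b' vs 'd' -> different
  pos 2-3: 'd' vs 'b' -> different
  pos 3-4: 'b' vs 'e' -> different
  pos 4-5: 'e' vs 'd' -> different
  pos 5-6: 'd' vs 'e' -> different
  pos 6-7: 'e' vs 'e' -> MATCH ('ee')
Consecutive identical pairs: ['bb', 'ee']
Count: 2

2


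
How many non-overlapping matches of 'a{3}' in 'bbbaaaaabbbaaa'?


Pattern 'a{3}' matches exactly 3 consecutive a's (greedy, non-overlapping).
String: 'bbbaaaaabbbaaa'
Scanning for runs of a's:
  Run at pos 3: 'aaaaa' (length 5) -> 1 match(es)
  Run at pos 11: 'aaa' (length 3) -> 1 match(es)
Matches found: ['aaa', 'aaa']
Total: 2

2


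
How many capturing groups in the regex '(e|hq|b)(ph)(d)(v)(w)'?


To count capturing groups, count each '(' that starts a group.
Pattern: '(e|hq|b)(ph)(d)(v)(w)'
Walking through the pattern:
  Position 0: '(' -> group #1
  Position 8: '(' -> group #2
  Position 12: '(' -> group #3
  Position 15: '(' -> group #4
  Position 18: '(' -> group #5
Total capturing groups: 5

5


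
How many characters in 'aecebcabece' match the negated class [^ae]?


Negated class [^ae] matches any char NOT in {a, e}
Scanning 'aecebcabece':
  pos 0: 'a' -> no (excluded)
  pos 1: 'e' -> no (excluded)
  pos 2: 'c' -> MATCH
  pos 3: 'e' -> no (excluded)
  pos 4: 'b' -> MATCH
  pos 5: 'c' -> MATCH
  pos 6: 'a' -> no (excluded)
  pos 7: 'b' -> MATCH
  pos 8: 'e' -> no (excluded)
  pos 9: 'c' -> MATCH
  pos 10: 'e' -> no (excluded)
Total matches: 5

5


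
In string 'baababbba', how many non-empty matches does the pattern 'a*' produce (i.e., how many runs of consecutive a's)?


Pattern 'a*' matches zero or more a's. We want non-empty runs of consecutive a's.
String: 'baababbba'
Walking through the string to find runs of a's:
  Run 1: positions 1-2 -> 'aa'
  Run 2: positions 4-4 -> 'a'
  Run 3: positions 8-8 -> 'a'
Non-empty runs found: ['aa', 'a', 'a']
Count: 3

3


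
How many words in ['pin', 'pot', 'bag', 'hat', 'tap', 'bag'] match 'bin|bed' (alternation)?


Alternation 'bin|bed' matches either 'bin' or 'bed'.
Checking each word:
  'pin' -> no
  'pot' -> no
  'bag' -> no
  'hat' -> no
  'tap' -> no
  'bag' -> no
Matches: []
Count: 0

0


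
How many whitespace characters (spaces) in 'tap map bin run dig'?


\s matches whitespace characters (spaces, tabs, etc.).
Text: 'tap map bin run dig'
This text has 5 words separated by spaces.
Number of spaces = number of words - 1 = 5 - 1 = 4

4


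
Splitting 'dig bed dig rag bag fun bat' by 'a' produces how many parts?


Splitting by 'a' breaks the string at each occurrence of the separator.
Text: 'dig bed dig rag bag fun bat'
Parts after split:
  Part 1: 'dig bed dig r'
  Part 2: 'g b'
  Part 3: 'g fun b'
  Part 4: 't'
Total parts: 4

4


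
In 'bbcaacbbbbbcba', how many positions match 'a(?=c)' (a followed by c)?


Lookahead 'a(?=c)' matches 'a' only when followed by 'c'.
String: 'bbcaacbbbbbcba'
Checking each position where char is 'a':
  pos 3: 'a' -> no (next='a')
  pos 4: 'a' -> MATCH (next='c')
Matching positions: [4]
Count: 1

1


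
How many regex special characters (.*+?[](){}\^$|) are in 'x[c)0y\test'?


Regex special characters are: . * + ? [ ] ( ) { } \ ^ $ |
Scanning 'x[c)0y\test':
  pos 1: '[' -> SPECIAL
  pos 3: ')' -> SPECIAL
  pos 6: '\' -> SPECIAL
Special chars found: ['[', ')', '\\']
Total: 3

3


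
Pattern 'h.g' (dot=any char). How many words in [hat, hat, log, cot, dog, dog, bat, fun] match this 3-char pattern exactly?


Pattern 'h.g' means: starts with 'h', any single char, ends with 'g'.
Checking each word (must be exactly 3 chars):
  'hat' (len=3): no
  'hat' (len=3): no
  'log' (len=3): no
  'cot' (len=3): no
  'dog' (len=3): no
  'dog' (len=3): no
  'bat' (len=3): no
  'fun' (len=3): no
Matching words: []
Total: 0

0


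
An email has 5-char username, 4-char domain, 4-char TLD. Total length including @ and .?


An email address has format: username@domain.tld
Username length: 5
'@' character: 1
Domain length: 4
'.' character: 1
TLD length: 4
Total = 5 + 1 + 4 + 1 + 4 = 15

15


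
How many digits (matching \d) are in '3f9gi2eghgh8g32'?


\d matches any digit 0-9.
Scanning '3f9gi2eghgh8g32':
  pos 0: '3' -> DIGIT
  pos 2: '9' -> DIGIT
  pos 5: '2' -> DIGIT
  pos 11: '8' -> DIGIT
  pos 13: '3' -> DIGIT
  pos 14: '2' -> DIGIT
Digits found: ['3', '9', '2', '8', '3', '2']
Total: 6

6


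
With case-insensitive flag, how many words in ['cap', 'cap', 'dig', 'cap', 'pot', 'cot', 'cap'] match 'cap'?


Case-insensitive matching: compare each word's lowercase form to 'cap'.
  'cap' -> lower='cap' -> MATCH
  'cap' -> lower='cap' -> MATCH
  'dig' -> lower='dig' -> no
  'cap' -> lower='cap' -> MATCH
  'pot' -> lower='pot' -> no
  'cot' -> lower='cot' -> no
  'cap' -> lower='cap' -> MATCH
Matches: ['cap', 'cap', 'cap', 'cap']
Count: 4

4


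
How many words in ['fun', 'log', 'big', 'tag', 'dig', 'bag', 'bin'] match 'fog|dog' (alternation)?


Alternation 'fog|dog' matches either 'fog' or 'dog'.
Checking each word:
  'fun' -> no
  'log' -> no
  'big' -> no
  'tag' -> no
  'dig' -> no
  'bag' -> no
  'bin' -> no
Matches: []
Count: 0

0


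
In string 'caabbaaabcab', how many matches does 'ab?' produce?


Pattern 'ab?' matches 'a' optionally followed by 'b'.
String: 'caabbaaabcab'
Scanning left to right for 'a' then checking next char:
  Match 1: 'a' (a not followed by b)
  Match 2: 'ab' (a followed by b)
  Match 3: 'a' (a not followed by b)
  Match 4: 'a' (a not followed by b)
  Match 5: 'ab' (a followed by b)
  Match 6: 'ab' (a followed by b)
Total matches: 6

6


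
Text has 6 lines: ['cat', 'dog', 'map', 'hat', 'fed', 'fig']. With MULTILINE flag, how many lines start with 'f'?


With MULTILINE flag, ^ matches the start of each line.
Lines: ['cat', 'dog', 'map', 'hat', 'fed', 'fig']
Checking which lines start with 'f':
  Line 1: 'cat' -> no
  Line 2: 'dog' -> no
  Line 3: 'map' -> no
  Line 4: 'hat' -> no
  Line 5: 'fed' -> MATCH
  Line 6: 'fig' -> MATCH
Matching lines: ['fed', 'fig']
Count: 2

2


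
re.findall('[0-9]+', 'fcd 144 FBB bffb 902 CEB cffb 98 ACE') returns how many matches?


Pattern '[0-9]+' finds one or more digits.
Text: 'fcd 144 FBB bffb 902 CEB cffb 98 ACE'
Scanning for matches:
  Match 1: '144'
  Match 2: '902'
  Match 3: '98'
Total matches: 3

3


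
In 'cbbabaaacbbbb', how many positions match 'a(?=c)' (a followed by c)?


Lookahead 'a(?=c)' matches 'a' only when followed by 'c'.
String: 'cbbabaaacbbbb'
Checking each position where char is 'a':
  pos 3: 'a' -> no (next='b')
  pos 5: 'a' -> no (next='a')
  pos 6: 'a' -> no (next='a')
  pos 7: 'a' -> MATCH (next='c')
Matching positions: [7]
Count: 1

1


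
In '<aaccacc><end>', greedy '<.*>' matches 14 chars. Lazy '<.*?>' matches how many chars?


Greedy '<.*>' tries to match as MUCH as possible.
Lazy '<.*?>' tries to match as LITTLE as possible.

String: '<aaccacc><end>'
Greedy '<.*>' starts at first '<' and extends to the LAST '>': '<aaccacc><end>' (14 chars)
Lazy '<.*?>' starts at first '<' and stops at the FIRST '>': '<aaccacc>' (9 chars)

9


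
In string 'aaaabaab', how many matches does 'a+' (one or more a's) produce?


Pattern 'a+' matches one or more consecutive a's.
String: 'aaaabaab'
Scanning for runs of a:
  Match 1: 'aaaa' (length 4)
  Match 2: 'aa' (length 2)
Total matches: 2

2


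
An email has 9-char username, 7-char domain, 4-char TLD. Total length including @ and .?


An email address has format: username@domain.tld
Username length: 9
'@' character: 1
Domain length: 7
'.' character: 1
TLD length: 4
Total = 9 + 1 + 7 + 1 + 4 = 22

22


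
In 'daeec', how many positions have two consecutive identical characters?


Looking for consecutive identical characters in 'daeec':
  pos 0-1: 'd' vs 'a' -> different
  pos 1-2: 'a' vs 'e' -> different
  pos 2-3: 'e' vs 'e' -> MATCH ('ee')
  pos 3-4: 'e' vs 'c' -> different
Consecutive identical pairs: ['ee']
Count: 1

1


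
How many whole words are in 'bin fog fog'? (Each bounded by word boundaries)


Word boundaries (\b) mark the start/end of each word.
Text: 'bin fog fog'
Splitting by whitespace:
  Word 1: 'bin'
  Word 2: 'fog'
  Word 3: 'fog'
Total whole words: 3

3


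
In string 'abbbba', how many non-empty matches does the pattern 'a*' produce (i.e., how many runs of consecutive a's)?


Pattern 'a*' matches zero or more a's. We want non-empty runs of consecutive a's.
String: 'abbbba'
Walking through the string to find runs of a's:
  Run 1: positions 0-0 -> 'a'
  Run 2: positions 5-5 -> 'a'
Non-empty runs found: ['a', 'a']
Count: 2

2


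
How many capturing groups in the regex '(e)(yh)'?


To count capturing groups, count each '(' that starts a group.
Pattern: '(e)(yh)'
Walking through the pattern:
  Position 0: '(' -> group #1
  Position 3: '(' -> group #2
Total capturing groups: 2

2


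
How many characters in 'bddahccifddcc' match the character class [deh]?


Character class [deh] matches any of: {d, e, h}
Scanning string 'bddahccifddcc' character by character:
  pos 0: 'b' -> no
  pos 1: 'd' -> MATCH
  pos 2: 'd' -> MATCH
  pos 3: 'a' -> no
  pos 4: 'h' -> MATCH
  pos 5: 'c' -> no
  pos 6: 'c' -> no
  pos 7: 'i' -> no
  pos 8: 'f' -> no
  pos 9: 'd' -> MATCH
  pos 10: 'd' -> MATCH
  pos 11: 'c' -> no
  pos 12: 'c' -> no
Total matches: 5

5


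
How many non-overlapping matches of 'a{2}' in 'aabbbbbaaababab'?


Pattern 'a{2}' matches exactly 2 consecutive a's (greedy, non-overlapping).
String: 'aabbbbbaaababab'
Scanning for runs of a's:
  Run at pos 0: 'aa' (length 2) -> 1 match(es)
  Run at pos 7: 'aaa' (length 3) -> 1 match(es)
  Run at pos 11: 'a' (length 1) -> 0 match(es)
  Run at pos 13: 'a' (length 1) -> 0 match(es)
Matches found: ['aa', 'aa']
Total: 2

2


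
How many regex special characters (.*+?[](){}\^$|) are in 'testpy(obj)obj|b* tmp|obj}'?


Regex special characters are: . * + ? [ ] ( ) { } \ ^ $ |
Scanning 'testpy(obj)obj|b* tmp|obj}':
  pos 6: '(' -> SPECIAL
  pos 10: ')' -> SPECIAL
  pos 14: '|' -> SPECIAL
  pos 16: '*' -> SPECIAL
  pos 21: '|' -> SPECIAL
  pos 25: '}' -> SPECIAL
Special chars found: ['(', ')', '|', '*', '|', '}']
Total: 6

6


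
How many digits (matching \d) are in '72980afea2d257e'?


\d matches any digit 0-9.
Scanning '72980afea2d257e':
  pos 0: '7' -> DIGIT
  pos 1: '2' -> DIGIT
  pos 2: '9' -> DIGIT
  pos 3: '8' -> DIGIT
  pos 4: '0' -> DIGIT
  pos 9: '2' -> DIGIT
  pos 11: '2' -> DIGIT
  pos 12: '5' -> DIGIT
  pos 13: '7' -> DIGIT
Digits found: ['7', '2', '9', '8', '0', '2', '2', '5', '7']
Total: 9

9


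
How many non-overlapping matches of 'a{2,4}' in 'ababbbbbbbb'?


Pattern 'a{2,4}' matches between 2 and 4 consecutive a's (greedy).
String: 'ababbbbbbbb'
Finding runs of a's and applying greedy matching:
  Run at pos 0: 'a' (length 1)
  Run at pos 2: 'a' (length 1)
Matches: []
Count: 0

0


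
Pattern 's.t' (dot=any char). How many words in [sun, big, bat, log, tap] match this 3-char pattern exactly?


Pattern 's.t' means: starts with 's', any single char, ends with 't'.
Checking each word (must be exactly 3 chars):
  'sun' (len=3): no
  'big' (len=3): no
  'bat' (len=3): no
  'log' (len=3): no
  'tap' (len=3): no
Matching words: []
Total: 0

0


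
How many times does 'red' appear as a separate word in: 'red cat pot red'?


Scanning each word for exact match 'red':
  Word 1: 'red' -> MATCH
  Word 2: 'cat' -> no
  Word 3: 'pot' -> no
  Word 4: 'red' -> MATCH
Total matches: 2

2


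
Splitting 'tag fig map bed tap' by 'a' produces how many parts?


Splitting by 'a' breaks the string at each occurrence of the separator.
Text: 'tag fig map bed tap'
Parts after split:
  Part 1: 't'
  Part 2: 'g fig m'
  Part 3: 'p bed t'
  Part 4: 'p'
Total parts: 4

4


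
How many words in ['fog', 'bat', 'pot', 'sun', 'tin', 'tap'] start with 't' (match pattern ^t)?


Pattern ^t anchors to start of word. Check which words begin with 't':
  'fog' -> no
  'bat' -> no
  'pot' -> no
  'sun' -> no
  'tin' -> MATCH (starts with 't')
  'tap' -> MATCH (starts with 't')
Matching words: ['tin', 'tap']
Count: 2

2


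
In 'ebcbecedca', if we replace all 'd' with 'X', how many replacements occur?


re.sub('d', 'X', text) replaces every occurrence of 'd' with 'X'.
Text: 'ebcbecedca'
Scanning for 'd':
  pos 7: 'd' -> replacement #1
Total replacements: 1

1


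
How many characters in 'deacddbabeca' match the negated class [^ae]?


Negated class [^ae] matches any char NOT in {a, e}
Scanning 'deacddbabeca':
  pos 0: 'd' -> MATCH
  pos 1: 'e' -> no (excluded)
  pos 2: 'a' -> no (excluded)
  pos 3: 'c' -> MATCH
  pos 4: 'd' -> MATCH
  pos 5: 'd' -> MATCH
  pos 6: 'b' -> MATCH
  pos 7: 'a' -> no (excluded)
  pos 8: 'b' -> MATCH
  pos 9: 'e' -> no (excluded)
  pos 10: 'c' -> MATCH
  pos 11: 'a' -> no (excluded)
Total matches: 7

7


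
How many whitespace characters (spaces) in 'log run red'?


\s matches whitespace characters (spaces, tabs, etc.).
Text: 'log run red'
This text has 3 words separated by spaces.
Number of spaces = number of words - 1 = 3 - 1 = 2

2


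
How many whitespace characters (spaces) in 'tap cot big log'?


\s matches whitespace characters (spaces, tabs, etc.).
Text: 'tap cot big log'
This text has 4 words separated by spaces.
Number of spaces = number of words - 1 = 4 - 1 = 3

3


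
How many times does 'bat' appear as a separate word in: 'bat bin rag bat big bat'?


Scanning each word for exact match 'bat':
  Word 1: 'bat' -> MATCH
  Word 2: 'bin' -> no
  Word 3: 'rag' -> no
  Word 4: 'bat' -> MATCH
  Word 5: 'big' -> no
  Word 6: 'bat' -> MATCH
Total matches: 3

3


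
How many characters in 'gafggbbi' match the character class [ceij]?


Character class [ceij] matches any of: {c, e, i, j}
Scanning string 'gafggbbi' character by character:
  pos 0: 'g' -> no
  pos 1: 'a' -> no
  pos 2: 'f' -> no
  pos 3: 'g' -> no
  pos 4: 'g' -> no
  pos 5: 'b' -> no
  pos 6: 'b' -> no
  pos 7: 'i' -> MATCH
Total matches: 1

1
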